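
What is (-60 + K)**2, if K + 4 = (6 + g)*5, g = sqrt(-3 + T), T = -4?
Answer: 981 - 340*I*sqrt(7) ≈ 981.0 - 899.56*I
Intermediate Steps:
g = I*sqrt(7) (g = sqrt(-3 - 4) = sqrt(-7) = I*sqrt(7) ≈ 2.6458*I)
K = 26 + 5*I*sqrt(7) (K = -4 + (6 + I*sqrt(7))*5 = -4 + (30 + 5*I*sqrt(7)) = 26 + 5*I*sqrt(7) ≈ 26.0 + 13.229*I)
(-60 + K)**2 = (-60 + (26 + 5*I*sqrt(7)))**2 = (-34 + 5*I*sqrt(7))**2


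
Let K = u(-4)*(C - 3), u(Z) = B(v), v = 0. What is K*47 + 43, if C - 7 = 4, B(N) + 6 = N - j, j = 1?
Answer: -2589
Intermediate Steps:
B(N) = -7 + N (B(N) = -6 + (N - 1*1) = -6 + (N - 1) = -6 + (-1 + N) = -7 + N)
C = 11 (C = 7 + 4 = 11)
u(Z) = -7 (u(Z) = -7 + 0 = -7)
K = -56 (K = -7*(11 - 3) = -7*8 = -56)
K*47 + 43 = -56*47 + 43 = -2632 + 43 = -2589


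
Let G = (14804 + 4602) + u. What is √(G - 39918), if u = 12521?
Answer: I*√7991 ≈ 89.392*I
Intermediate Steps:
G = 31927 (G = (14804 + 4602) + 12521 = 19406 + 12521 = 31927)
√(G - 39918) = √(31927 - 39918) = √(-7991) = I*√7991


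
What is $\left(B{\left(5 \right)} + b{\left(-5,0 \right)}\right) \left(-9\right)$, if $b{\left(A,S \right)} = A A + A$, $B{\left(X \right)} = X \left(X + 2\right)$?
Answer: $-495$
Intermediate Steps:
$B{\left(X \right)} = X \left(2 + X\right)$
$b{\left(A,S \right)} = A + A^{2}$ ($b{\left(A,S \right)} = A^{2} + A = A + A^{2}$)
$\left(B{\left(5 \right)} + b{\left(-5,0 \right)}\right) \left(-9\right) = \left(5 \left(2 + 5\right) - 5 \left(1 - 5\right)\right) \left(-9\right) = \left(5 \cdot 7 - -20\right) \left(-9\right) = \left(35 + 20\right) \left(-9\right) = 55 \left(-9\right) = -495$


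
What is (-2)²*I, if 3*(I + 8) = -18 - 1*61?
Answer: -412/3 ≈ -137.33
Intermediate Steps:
I = -103/3 (I = -8 + (-18 - 1*61)/3 = -8 + (-18 - 61)/3 = -8 + (⅓)*(-79) = -8 - 79/3 = -103/3 ≈ -34.333)
(-2)²*I = (-2)²*(-103/3) = 4*(-103/3) = -412/3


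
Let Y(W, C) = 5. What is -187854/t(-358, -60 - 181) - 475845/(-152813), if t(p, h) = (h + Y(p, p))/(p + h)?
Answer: -8597550574239/18031934 ≈ -4.7680e+5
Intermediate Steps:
t(p, h) = (5 + h)/(h + p) (t(p, h) = (h + 5)/(p + h) = (5 + h)/(h + p))
-187854/t(-358, -60 - 181) - 475845/(-152813) = -187854*((-60 - 181) - 358)/(5 + (-60 - 181)) - 475845/(-152813) = -187854*(-241 - 358)/(5 - 241) - 475845*(-1/152813) = -187854/(-236/(-599)) + 475845/152813 = -187854/((-1/599*(-236))) + 475845/152813 = -187854/236/599 + 475845/152813 = -187854*599/236 + 475845/152813 = -56262273/118 + 475845/152813 = -8597550574239/18031934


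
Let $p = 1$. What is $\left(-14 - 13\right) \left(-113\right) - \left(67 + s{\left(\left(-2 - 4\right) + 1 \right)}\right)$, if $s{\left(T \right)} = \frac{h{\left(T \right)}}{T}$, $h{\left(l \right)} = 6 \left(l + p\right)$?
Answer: $\frac{14896}{5} \approx 2979.2$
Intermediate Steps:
$h{\left(l \right)} = 6 + 6 l$ ($h{\left(l \right)} = 6 \left(l + 1\right) = 6 \left(1 + l\right) = 6 + 6 l$)
$s{\left(T \right)} = \frac{6 + 6 T}{T}$
$\left(-14 - 13\right) \left(-113\right) - \left(67 + s{\left(\left(-2 - 4\right) + 1 \right)}\right) = \left(-14 - 13\right) \left(-113\right) - \left(73 + \frac{6}{\left(-2 - 4\right) + 1}\right) = \left(-14 - 13\right) \left(-113\right) - \left(73 + \frac{6}{-6 + 1}\right) = \left(-27\right) \left(-113\right) - \left(73 - \frac{6}{5}\right) = 3051 - \left(73 - \frac{6}{5}\right) = 3051 - \frac{359}{5} = \frac{14896}{5}$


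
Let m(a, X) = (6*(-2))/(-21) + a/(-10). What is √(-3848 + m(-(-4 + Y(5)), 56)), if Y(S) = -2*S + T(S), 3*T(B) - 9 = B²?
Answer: 2*I*√10605210/105 ≈ 62.03*I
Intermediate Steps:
T(B) = 3 + B²/3
Y(S) = 3 - 2*S + S²/3 (Y(S) = -2*S + (3 + S²/3) = 3 - 2*S + S²/3)
m(a, X) = 4/7 - a/10 (m(a, X) = -12*(-1/21) + a*(-⅒) = 4/7 - a/10)
√(-3848 + m(-(-4 + Y(5)), 56)) = √(-3848 + (4/7 - (-1)*(-4 + (3 - 2*5 + (⅓)*5²))/10)) = √(-3848 + (4/7 - (-1)*(-4 + (3 - 10 + (⅓)*25))/10)) = √(-3848 + (4/7 - (-1)*(-4 + (3 - 10 + 25/3))/10)) = √(-3848 + (4/7 - (-1)*(-4 + 4/3)/10)) = √(-3848 + (4/7 - (-1)*(-8)/(10*3))) = √(-3848 + (4/7 - ⅒*8/3)) = √(-3848 + (4/7 - 4/15)) = √(-3848 + 32/105) = √(-404008/105) = 2*I*√10605210/105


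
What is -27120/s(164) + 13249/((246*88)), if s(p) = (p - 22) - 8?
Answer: -292659197/1450416 ≈ -201.78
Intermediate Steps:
s(p) = -30 + p (s(p) = (-22 + p) - 8 = -30 + p)
-27120/s(164) + 13249/((246*88)) = -27120/(-30 + 164) + 13249/((246*88)) = -27120/134 + 13249/21648 = -27120*1/134 + 13249*(1/21648) = -13560/67 + 13249/21648 = -292659197/1450416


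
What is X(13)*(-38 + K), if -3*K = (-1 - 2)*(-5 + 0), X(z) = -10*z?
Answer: 5590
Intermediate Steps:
K = -5 (K = -(-1 - 2)*(-5 + 0)/3 = -(-1)*(-5) = -1/3*15 = -5)
X(13)*(-38 + K) = (-10*13)*(-38 - 5) = -130*(-43) = 5590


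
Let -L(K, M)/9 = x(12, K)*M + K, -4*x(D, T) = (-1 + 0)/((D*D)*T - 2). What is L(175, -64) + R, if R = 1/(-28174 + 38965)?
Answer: -214129609624/135955809 ≈ -1575.0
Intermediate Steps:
x(D, T) = 1/(4*(-2 + T*D**2)) (x(D, T) = -(-1 + 0)/(4*((D*D)*T - 2)) = -(-1)/(4*(D**2*T - 2)) = -(-1)/(4*(T*D**2 - 2)) = -(-1)/(4*(-2 + T*D**2)) = 1/(4*(-2 + T*D**2)))
L(K, M) = -9*K - 9*M/(4*(-2 + 144*K)) (L(K, M) = -9*((1/(4*(-2 + K*12**2)))*M + K) = -9*((1/(4*(-2 + K*144)))*M + K) = -9*((1/(4*(-2 + 144*K)))*M + K) = -9*(M/(4*(-2 + 144*K)) + K) = -9*(K + M/(4*(-2 + 144*K))) = -9*K - 9*M/(4*(-2 + 144*K)))
R = 1/10791 ≈ 9.2670e-5
L(175, -64) + R = 9*(-1*(-64) - 576*175**2 + 8*175)/(8*(-1 + 72*175)) + 1/10791 = 9*(64 - 576*30625 + 1400)/(8*(-1 + 12600)) + 1/10791 = (9/8)*(64 - 17640000 + 1400)/12599 + 1/10791 = (9/8)*(1/12599)*(-17638536) + 1/10791 = -19843353/12599 + 1/10791 = -214129609624/135955809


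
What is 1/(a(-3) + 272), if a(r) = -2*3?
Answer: 1/266 ≈ 0.0037594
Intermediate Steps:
a(r) = -6
1/(a(-3) + 272) = 1/(-6 + 272) = 1/266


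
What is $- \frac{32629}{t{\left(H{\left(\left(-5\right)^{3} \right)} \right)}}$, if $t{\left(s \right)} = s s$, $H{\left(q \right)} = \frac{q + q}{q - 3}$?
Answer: $- \frac{133648384}{15625} \approx -8553.5$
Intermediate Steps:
$H{\left(q \right)} = \frac{2 q}{-3 + q}$
$t{\left(s \right)} = s^{2}$
$- \frac{32629}{t{\left(H{\left(\left(-5\right)^{3} \right)} \right)}} = - \frac{32629}{\left(\frac{2 \left(-5\right)^{3}}{-3 + \left(-5\right)^{3}}\right)^{2}} = - \frac{32629}{\left(2 \left(-125\right) \frac{1}{-3 - 125}\right)^{2}} = - \frac{32629}{\left(2 \left(-125\right) \frac{1}{-128}\right)^{2}} = - \frac{32629}{\left(2 \left(-125\right) \left(- \frac{1}{128}\right)\right)^{2}} = - \frac{32629}{\left(\frac{125}{64}\right)^{2}} = - \frac{32629}{\frac{15625}{4096}} = \left(-32629\right) \frac{4096}{15625} = - \frac{133648384}{15625}$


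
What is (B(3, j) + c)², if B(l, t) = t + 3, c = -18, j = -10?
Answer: 625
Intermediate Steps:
B(l, t) = 3 + t
(B(3, j) + c)² = ((3 - 10) - 18)² = (-7 - 18)² = (-25)² = 625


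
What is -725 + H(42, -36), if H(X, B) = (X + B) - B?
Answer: -683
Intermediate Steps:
H(X, B) = X (H(X, B) = (B + X) - B = X)
-725 + H(42, -36) = -725 + 42 = -683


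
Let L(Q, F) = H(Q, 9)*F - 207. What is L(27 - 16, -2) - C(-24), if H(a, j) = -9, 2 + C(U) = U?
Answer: -163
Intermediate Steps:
C(U) = -2 + U
L(Q, F) = -207 - 9*F (L(Q, F) = -9*F - 207 = -207 - 9*F)
L(27 - 16, -2) - C(-24) = (-207 - 9*(-2)) - (-2 - 24) = (-207 + 18) - 1*(-26) = -189 + 26 = -163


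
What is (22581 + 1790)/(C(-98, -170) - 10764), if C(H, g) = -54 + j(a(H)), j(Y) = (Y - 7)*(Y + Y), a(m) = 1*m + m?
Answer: 24371/68758 ≈ 0.35445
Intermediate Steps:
a(m) = 2*m (a(m) = m + m = 2*m)
j(Y) = 2*Y*(-7 + Y) (j(Y) = (-7 + Y)*(2*Y) = 2*Y*(-7 + Y))
C(H, g) = -54 + 4*H*(-7 + 2*H) (C(H, g) = -54 + 2*(2*H)*(-7 + 2*H) = -54 + 4*H*(-7 + 2*H))
(22581 + 1790)/(C(-98, -170) - 10764) = (22581 + 1790)/((-54 - 28*(-98) + 8*(-98)²) - 10764) = 24371/((-54 + 2744 + 8*9604) - 10764) = 24371/((-54 + 2744 + 76832) - 10764) = 24371/(79522 - 10764) = 24371/68758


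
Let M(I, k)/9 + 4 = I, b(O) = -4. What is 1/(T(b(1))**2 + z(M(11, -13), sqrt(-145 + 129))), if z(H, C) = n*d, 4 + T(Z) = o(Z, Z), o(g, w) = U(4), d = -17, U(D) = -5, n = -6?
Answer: 1/183 ≈ 0.0054645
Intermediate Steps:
M(I, k) = -36 + 9*I
o(g, w) = -5
T(Z) = -9 (T(Z) = -4 - 5 = -9)
z(H, C) = 102 (z(H, C) = -6*(-17) = 102)
1/(T(b(1))**2 + z(M(11, -13), sqrt(-145 + 129))) = 1/((-9)**2 + 102) = 1/(81 + 102) = 1/183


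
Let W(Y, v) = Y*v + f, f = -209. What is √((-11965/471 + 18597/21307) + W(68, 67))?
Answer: √435329757549156327/10035597 ≈ 65.745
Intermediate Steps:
W(Y, v) = -209 + Y*v (W(Y, v) = Y*v - 209 = -209 + Y*v)
√((-11965/471 + 18597/21307) + W(68, 67)) = √((-11965/471 + 18597/21307) + (-209 + 68*67)) = √((-11965*1/471 + 18597*(1/21307)) + (-209 + 4556)) = √((-11965/471 + 18597/21307) + 4347) = √(-246179068/10035597 + 4347) = √(43378561091/10035597) = √435329757549156327/10035597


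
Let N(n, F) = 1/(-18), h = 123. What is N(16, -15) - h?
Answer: -2215/18 ≈ -123.06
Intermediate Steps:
N(n, F) = -1/18
N(16, -15) - h = -1/18 - 1*123 = -1/18 - 123 = -2215/18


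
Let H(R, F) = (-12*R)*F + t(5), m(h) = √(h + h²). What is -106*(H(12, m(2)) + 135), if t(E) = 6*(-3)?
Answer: -12402 + 15264*√6 ≈ 24987.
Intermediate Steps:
t(E) = -18
H(R, F) = -18 - 12*F*R (H(R, F) = (-12*R)*F - 18 = -12*F*R - 18 = -18 - 12*F*R)
-106*(H(12, m(2)) + 135) = -106*((-18 - 12*√(2*(1 + 2))*12) + 135) = -106*((-18 - 12*√(2*3)*12) + 135) = -106*((-18 - 12*√6*12) + 135) = -106*((-18 - 144*√6) + 135) = -106*(117 - 144*√6) = -12402 + 15264*√6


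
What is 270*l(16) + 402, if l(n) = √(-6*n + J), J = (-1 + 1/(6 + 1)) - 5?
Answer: 402 + 270*I*√4991/7 ≈ 402.0 + 2725.0*I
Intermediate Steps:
J = -41/7 (J = (-1 + 1/7) - 5 = (-1 + ⅐) - 5 = -6/7 - 5 = -41/7 ≈ -5.8571)
l(n) = √(-41/7 - 6*n) (l(n) = √(-6*n - 41/7) = √(-41/7 - 6*n))
270*l(16) + 402 = 270*(√(-287 - 294*16)/7) + 402 = 270*(√(-287 - 4704)/7) + 402 = 270*(√(-4991)/7) + 402 = 270*((I*√4991)/7) + 402 = 270*(I*√4991/7) + 402 = 270*I*√4991/7 + 402 = 402 + 270*I*√4991/7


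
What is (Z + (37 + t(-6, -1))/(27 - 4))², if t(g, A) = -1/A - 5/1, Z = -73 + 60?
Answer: 70756/529 ≈ 133.75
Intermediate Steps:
Z = -13
t(g, A) = -5 - 1/A (t(g, A) = -1/A - 5*1 = -1/A - 5 = -5 - 1/A)
(Z + (37 + t(-6, -1))/(27 - 4))² = (-13 + (37 + (-5 - 1/(-1)))/(27 - 4))² = (-13 + (37 + (-5 - 1*(-1)))/23)² = (-13 + (37 + (-5 + 1))*(1/23))² = (-13 + (37 - 4)*(1/23))² = (-13 + 33*(1/23))² = (-13 + 33/23)² = (-266/23)² = 70756/529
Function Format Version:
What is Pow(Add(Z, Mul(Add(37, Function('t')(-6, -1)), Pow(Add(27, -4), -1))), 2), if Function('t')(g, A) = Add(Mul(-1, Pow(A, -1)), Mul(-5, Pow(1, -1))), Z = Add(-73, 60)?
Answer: Rational(70756, 529) ≈ 133.75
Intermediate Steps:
Z = -13
Function('t')(g, A) = Add(-5, Mul(-1, Pow(A, -1))) (Function('t')(g, A) = Add(Mul(-1, Pow(A, -1)), Mul(-5, 1)) = Add(Mul(-1, Pow(A, -1)), -5) = Add(-5, Mul(-1, Pow(A, -1))))
Pow(Add(Z, Mul(Add(37, Function('t')(-6, -1)), Pow(Add(27, -4), -1))), 2) = Pow(Add(-13, Mul(Add(37, Add(-5, Mul(-1, Pow(-1, -1)))), Pow(Add(27, -4), -1))), 2) = Pow(Add(-13, Mul(Add(37, Add(-5, Mul(-1, -1))), Pow(23, -1))), 2) = Pow(Add(-13, Mul(Add(37, Add(-5, 1)), Rational(1, 23))), 2) = Pow(Add(-13, Mul(Add(37, -4), Rational(1, 23))), 2) = Pow(Add(-13, Mul(33, Rational(1, 23))), 2) = Pow(Add(-13, Rational(33, 23)), 2) = Pow(Rational(-266, 23), 2) = Rational(70756, 529)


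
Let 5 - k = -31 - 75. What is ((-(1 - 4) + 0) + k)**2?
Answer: 12996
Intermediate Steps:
k = 111 (k = 5 - (-31 - 75) = 5 - 1*(-106) = 5 + 106 = 111)
((-(1 - 4) + 0) + k)**2 = ((-(1 - 4) + 0) + 111)**2 = ((-1*(-3) + 0) + 111)**2 = ((3 + 0) + 111)**2 = (3 + 111)**2 = 114**2 = 12996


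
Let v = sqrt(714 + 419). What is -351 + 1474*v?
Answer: -351 + 1474*sqrt(1133) ≈ 49264.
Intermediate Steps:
v = sqrt(1133) ≈ 33.660
-351 + 1474*v = -351 + 1474*sqrt(1133)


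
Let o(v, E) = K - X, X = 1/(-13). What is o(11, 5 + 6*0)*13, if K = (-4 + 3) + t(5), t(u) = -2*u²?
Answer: -662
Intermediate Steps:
X = -1/13 ≈ -0.076923
K = -51 (K = (-4 + 3) - 2*5² = -1 - 2*25 = -1 - 50 = -51)
o(v, E) = -662/13 (o(v, E) = -51 - 1*(-1/13) = -51 + 1/13 = -662/13)
o(11, 5 + 6*0)*13 = -662/13*13 = -662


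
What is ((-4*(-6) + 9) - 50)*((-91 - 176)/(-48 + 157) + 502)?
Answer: -925667/109 ≈ -8492.4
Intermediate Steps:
((-4*(-6) + 9) - 50)*((-91 - 176)/(-48 + 157) + 502) = ((24 + 9) - 50)*(-267/109 + 502) = (33 - 50)*(-267*1/109 + 502) = -17*(-267/109 + 502) = -17*54451/109 = -925667/109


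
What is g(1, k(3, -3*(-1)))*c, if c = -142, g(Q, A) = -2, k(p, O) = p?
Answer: 284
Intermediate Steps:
g(1, k(3, -3*(-1)))*c = -2*(-142) = 284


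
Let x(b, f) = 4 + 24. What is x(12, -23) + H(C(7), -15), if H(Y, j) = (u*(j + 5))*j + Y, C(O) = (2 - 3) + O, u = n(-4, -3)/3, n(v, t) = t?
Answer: -116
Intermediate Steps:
x(b, f) = 28
u = -1 (u = -3/3 = -3*⅓ = -1)
C(O) = -1 + O
H(Y, j) = Y + j*(-5 - j) (H(Y, j) = (-(j + 5))*j + Y = (-(5 + j))*j + Y = (-5 - j)*j + Y = j*(-5 - j) + Y = Y + j*(-5 - j))
x(12, -23) + H(C(7), -15) = 28 + ((-1 + 7) - 1*(-15)² - 5*(-15)) = 28 + (6 - 1*225 + 75) = 28 + (6 - 225 + 75) = 28 - 144 = -116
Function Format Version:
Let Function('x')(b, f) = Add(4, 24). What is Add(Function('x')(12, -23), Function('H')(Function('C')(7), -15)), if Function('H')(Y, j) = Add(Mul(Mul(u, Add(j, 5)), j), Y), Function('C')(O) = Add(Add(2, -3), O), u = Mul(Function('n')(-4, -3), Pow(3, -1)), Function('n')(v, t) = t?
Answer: -116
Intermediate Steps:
Function('x')(b, f) = 28
u = -1 (u = Mul(-3, Pow(3, -1)) = Mul(-3, Rational(1, 3)) = -1)
Function('C')(O) = Add(-1, O)
Function('H')(Y, j) = Add(Y, Mul(j, Add(-5, Mul(-1, j)))) (Function('H')(Y, j) = Add(Mul(Mul(-1, Add(j, 5)), j), Y) = Add(Mul(Mul(-1, Add(5, j)), j), Y) = Add(Mul(Add(-5, Mul(-1, j)), j), Y) = Add(Mul(j, Add(-5, Mul(-1, j))), Y) = Add(Y, Mul(j, Add(-5, Mul(-1, j)))))
Add(Function('x')(12, -23), Function('H')(Function('C')(7), -15)) = Add(28, Add(Add(-1, 7), Mul(-1, Pow(-15, 2)), Mul(-5, -15))) = Add(28, Add(6, Mul(-1, 225), 75)) = Add(28, Add(6, -225, 75)) = Add(28, -144) = -116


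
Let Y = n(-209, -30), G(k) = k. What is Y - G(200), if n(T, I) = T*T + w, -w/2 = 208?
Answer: 43065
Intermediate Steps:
w = -416 (w = -2*208 = -416)
n(T, I) = -416 + T² (n(T, I) = T*T - 416 = T² - 416 = -416 + T²)
Y = 43265 (Y = -416 + (-209)² = -416 + 43681 = 43265)
Y - G(200) = 43265 - 1*200 = 43265 - 200 = 43065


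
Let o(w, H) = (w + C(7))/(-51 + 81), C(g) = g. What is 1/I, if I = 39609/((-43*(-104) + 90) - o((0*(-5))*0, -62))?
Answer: 136853/1188270 ≈ 0.11517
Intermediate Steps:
o(w, H) = 7/30 + w/30 (o(w, H) = (w + 7)/(-51 + 81) = (7 + w)/30 = (7 + w)*(1/30) = 7/30 + w/30)
I = 1188270/136853 (I = 39609/((-43*(-104) + 90) - (7/30 + ((0*(-5))*0)/30)) = 39609/((4472 + 90) - (7/30 + (0*0)/30)) = 39609/(4562 - (7/30 + (1/30)*0)) = 39609/(4562 - (7/30 + 0)) = 39609/(4562 - 1*7/30) = 39609/(4562 - 7/30) = 39609/(136853/30) = 39609*(30/136853) = 1188270/136853 ≈ 8.6828)
1/I = 1/(1188270/136853) = 136853/1188270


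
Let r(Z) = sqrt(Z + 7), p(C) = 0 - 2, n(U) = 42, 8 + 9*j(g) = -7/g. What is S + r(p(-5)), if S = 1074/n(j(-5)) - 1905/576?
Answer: 29923/1344 + sqrt(5) ≈ 24.500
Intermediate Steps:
j(g) = -8/9 - 7/(9*g) (j(g) = -8/9 + (-7/g)/9 = -8/9 - 7/(9*g))
p(C) = -2
r(Z) = sqrt(7 + Z)
S = 29923/1344 (S = 1074/42 - 1905/576 = 1074*(1/42) - 1905*1/576 = 179/7 - 635/192 = 29923/1344 ≈ 22.264)
S + r(p(-5)) = 29923/1344 + sqrt(7 - 2) = 29923/1344 + sqrt(5)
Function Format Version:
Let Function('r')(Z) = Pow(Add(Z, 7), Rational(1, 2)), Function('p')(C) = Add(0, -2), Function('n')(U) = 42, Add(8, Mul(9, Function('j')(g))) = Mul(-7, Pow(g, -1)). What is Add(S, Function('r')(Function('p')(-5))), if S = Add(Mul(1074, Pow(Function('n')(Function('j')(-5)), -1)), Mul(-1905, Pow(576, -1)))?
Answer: Add(Rational(29923, 1344), Pow(5, Rational(1, 2))) ≈ 24.500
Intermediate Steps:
Function('j')(g) = Add(Rational(-8, 9), Mul(Rational(-7, 9), Pow(g, -1))) (Function('j')(g) = Add(Rational(-8, 9), Mul(Rational(1, 9), Mul(-7, Pow(g, -1)))) = Add(Rational(-8, 9), Mul(Rational(-7, 9), Pow(g, -1))))
Function('p')(C) = -2
Function('r')(Z) = Pow(Add(7, Z), Rational(1, 2))
S = Rational(29923, 1344) (S = Add(Mul(1074, Pow(42, -1)), Mul(-1905, Pow(576, -1))) = Add(Mul(1074, Rational(1, 42)), Mul(-1905, Rational(1, 576))) = Add(Rational(179, 7), Rational(-635, 192)) = Rational(29923, 1344) ≈ 22.264)
Add(S, Function('r')(Function('p')(-5))) = Add(Rational(29923, 1344), Pow(Add(7, -2), Rational(1, 2))) = Add(Rational(29923, 1344), Pow(5, Rational(1, 2)))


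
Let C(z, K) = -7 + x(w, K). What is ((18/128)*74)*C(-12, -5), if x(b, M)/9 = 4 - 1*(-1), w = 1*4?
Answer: 6327/16 ≈ 395.44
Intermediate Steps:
w = 4
x(b, M) = 45 (x(b, M) = 9*(4 - 1*(-1)) = 9*(4 + 1) = 9*5 = 45)
C(z, K) = 38 (C(z, K) = -7 + 45 = 38)
((18/128)*74)*C(-12, -5) = ((18/128)*74)*38 = ((18*(1/128))*74)*38 = ((9/64)*74)*38 = (333/32)*38 = 6327/16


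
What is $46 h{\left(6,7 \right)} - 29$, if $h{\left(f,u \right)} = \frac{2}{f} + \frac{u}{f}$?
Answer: $40$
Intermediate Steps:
$46 h{\left(6,7 \right)} - 29 = 46 \frac{2 + 7}{6} - 29 = 46 \cdot \frac{1}{6} \cdot 9 - 29 = 46 \cdot \frac{3}{2} - 29 = 69 - 29 = 40$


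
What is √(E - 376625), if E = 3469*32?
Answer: 3*I*√29513 ≈ 515.38*I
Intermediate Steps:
E = 111008
√(E - 376625) = √(111008 - 376625) = √(-265617) = 3*I*√29513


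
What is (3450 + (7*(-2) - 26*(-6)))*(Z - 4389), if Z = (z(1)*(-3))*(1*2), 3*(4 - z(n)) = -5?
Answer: -15887416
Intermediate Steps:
z(n) = 17/3 (z(n) = 4 - 1/3*(-5) = 4 + 5/3 = 17/3)
Z = -34 (Z = ((17/3)*(-3))*(1*2) = -17*2 = -34)
(3450 + (7*(-2) - 26*(-6)))*(Z - 4389) = (3450 + (7*(-2) - 26*(-6)))*(-34 - 4389) = (3450 + (-14 + 156))*(-4423) = (3450 + 142)*(-4423) = 3592*(-4423) = -15887416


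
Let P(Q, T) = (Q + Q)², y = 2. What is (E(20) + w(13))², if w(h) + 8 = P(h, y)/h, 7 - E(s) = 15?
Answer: 1296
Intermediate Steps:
E(s) = -8 (E(s) = 7 - 1*15 = 7 - 15 = -8)
P(Q, T) = 4*Q² (P(Q, T) = (2*Q)² = 4*Q²)
w(h) = -8 + 4*h (w(h) = -8 + (4*h²)/h = -8 + 4*h)
(E(20) + w(13))² = (-8 + (-8 + 4*13))² = (-8 + (-8 + 52))² = (-8 + 44)² = 36² = 1296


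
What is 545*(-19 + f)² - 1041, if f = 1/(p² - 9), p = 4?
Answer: 9445071/49 ≈ 1.9276e+5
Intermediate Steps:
f = ⅐ (f = 1/(4² - 9) = 1/(16 - 9) = 1/7 = ⅐ ≈ 0.14286)
545*(-19 + f)² - 1041 = 545*(-19 + ⅐)² - 1041 = 545*(-132/7)² - 1041 = 545*(17424/49) - 1041 = 9496080/49 - 1041 = 9445071/49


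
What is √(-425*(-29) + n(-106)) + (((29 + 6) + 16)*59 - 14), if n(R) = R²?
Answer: 2995 + √23561 ≈ 3148.5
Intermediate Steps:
√(-425*(-29) + n(-106)) + (((29 + 6) + 16)*59 - 14) = √(-425*(-29) + (-106)²) + (((29 + 6) + 16)*59 - 14) = √(12325 + 11236) + ((35 + 16)*59 - 14) = √23561 + (51*59 - 14) = √23561 + (3009 - 14) = √23561 + 2995 = 2995 + √23561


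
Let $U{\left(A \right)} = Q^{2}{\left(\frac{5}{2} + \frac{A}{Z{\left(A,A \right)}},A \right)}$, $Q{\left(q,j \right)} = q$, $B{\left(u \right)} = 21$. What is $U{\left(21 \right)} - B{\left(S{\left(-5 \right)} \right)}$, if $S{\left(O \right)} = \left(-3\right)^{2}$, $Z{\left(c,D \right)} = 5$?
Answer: $\frac{2389}{100} \approx 23.89$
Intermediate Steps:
$S{\left(O \right)} = 9$
$U{\left(A \right)} = \left(\frac{5}{2} + \frac{A}{5}\right)^{2}$
$U{\left(21 \right)} - B{\left(S{\left(-5 \right)} \right)} = \frac{\left(25 + 2 \cdot 21\right)^{2}}{100} - 21 = \frac{\left(25 + 42\right)^{2}}{100} - 21 = \frac{67^{2}}{100} - 21 = \frac{1}{100} \cdot 4489 - 21 = \frac{4489}{100} - 21 = \frac{2389}{100}$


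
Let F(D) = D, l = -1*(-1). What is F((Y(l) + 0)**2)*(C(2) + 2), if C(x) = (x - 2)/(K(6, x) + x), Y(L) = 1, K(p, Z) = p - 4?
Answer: 2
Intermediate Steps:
K(p, Z) = -4 + p
l = 1
C(x) = (-2 + x)/(2 + x) (C(x) = (x - 2)/((-4 + 6) + x) = (-2 + x)/(2 + x))
F((Y(l) + 0)**2)*(C(2) + 2) = (1 + 0)**2*((-2 + 2)/(2 + 2) + 2) = 1**2*(0/4 + 2) = 1*((1/4)*0 + 2) = 1*(0 + 2) = 1*2 = 2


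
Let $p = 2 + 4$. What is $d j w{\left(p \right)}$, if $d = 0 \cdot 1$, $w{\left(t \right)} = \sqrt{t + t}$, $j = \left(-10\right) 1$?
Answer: $0$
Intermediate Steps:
$p = 6$
$j = -10$
$w{\left(t \right)} = \sqrt{2} \sqrt{t}$ ($w{\left(t \right)} = \sqrt{2 t} = \sqrt{2} \sqrt{t}$)
$d = 0$
$d j w{\left(p \right)} = 0 \left(-10\right) \sqrt{2} \sqrt{6} = 0 \cdot 2 \sqrt{3} = 0$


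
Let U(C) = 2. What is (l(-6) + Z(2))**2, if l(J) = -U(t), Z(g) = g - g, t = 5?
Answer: 4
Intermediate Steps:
Z(g) = 0
l(J) = -2 (l(J) = -1*2 = -2)
(l(-6) + Z(2))**2 = (-2 + 0)**2 = (-2)**2 = 4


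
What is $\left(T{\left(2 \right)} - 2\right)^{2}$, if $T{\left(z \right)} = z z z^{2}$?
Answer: $196$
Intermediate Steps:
$T{\left(z \right)} = z^{4}$ ($T{\left(z \right)} = z^{2} z^{2} = z^{4}$)
$\left(T{\left(2 \right)} - 2\right)^{2} = \left(2^{4} - 2\right)^{2} = \left(16 - 2\right)^{2} = 14^{2} = 196$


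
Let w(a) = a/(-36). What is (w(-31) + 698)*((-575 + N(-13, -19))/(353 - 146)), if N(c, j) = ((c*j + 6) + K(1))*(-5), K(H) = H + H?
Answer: -23272075/3726 ≈ -6245.9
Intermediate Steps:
K(H) = 2*H
w(a) = -a/36 (w(a) = a*(-1/36) = -a/36)
N(c, j) = -40 - 5*c*j (N(c, j) = ((c*j + 6) + 2*1)*(-5) = ((6 + c*j) + 2)*(-5) = (8 + c*j)*(-5) = -40 - 5*c*j)
(w(-31) + 698)*((-575 + N(-13, -19))/(353 - 146)) = (-1/36*(-31) + 698)*((-575 + (-40 - 5*(-13)*(-19)))/(353 - 146)) = (31/36 + 698)*((-575 + (-40 - 1235))/207) = 25159*((-575 - 1275)*(1/207))/36 = 25159*(-1850*1/207)/36 = (25159/36)*(-1850/207) = -23272075/3726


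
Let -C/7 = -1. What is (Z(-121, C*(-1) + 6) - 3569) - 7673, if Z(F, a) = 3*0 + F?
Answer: -11363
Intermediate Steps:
C = 7 (C = -7*(-1) = 7)
Z(F, a) = F (Z(F, a) = 0 + F = F)
(Z(-121, C*(-1) + 6) - 3569) - 7673 = (-121 - 3569) - 7673 = -3690 - 7673 = -11363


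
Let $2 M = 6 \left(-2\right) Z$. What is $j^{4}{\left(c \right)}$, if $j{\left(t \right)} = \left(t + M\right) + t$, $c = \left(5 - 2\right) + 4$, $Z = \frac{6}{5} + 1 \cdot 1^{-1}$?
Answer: $\frac{256}{625} \approx 0.4096$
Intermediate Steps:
$Z = \frac{11}{5}$ ($Z = 6 \cdot \frac{1}{5} + 1 \cdot 1 = \frac{6}{5} + 1 = \frac{11}{5} \approx 2.2$)
$M = - \frac{66}{5}$ ($M = \frac{6 \left(-2\right) \frac{11}{5}}{2} = \frac{\left(-12\right) \frac{11}{5}}{2} = \frac{1}{2} \left(- \frac{132}{5}\right) = - \frac{66}{5} \approx -13.2$)
$c = 7$ ($c = 3 + 4 = 7$)
$j{\left(t \right)} = - \frac{66}{5} + 2 t$ ($j{\left(t \right)} = \left(t - \frac{66}{5}\right) + t = \left(- \frac{66}{5} + t\right) + t = - \frac{66}{5} + 2 t$)
$j^{4}{\left(c \right)} = \left(- \frac{66}{5} + 2 \cdot 7\right)^{4} = \left(- \frac{66}{5} + 14\right)^{4} = \left(\frac{4}{5}\right)^{4} = \frac{256}{625}$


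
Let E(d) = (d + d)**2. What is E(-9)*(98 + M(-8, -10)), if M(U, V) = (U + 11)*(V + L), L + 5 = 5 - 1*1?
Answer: 21060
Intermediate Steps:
L = -1 (L = -5 + (5 - 1*1) = -5 + (5 - 1) = -5 + 4 = -1)
M(U, V) = (-1 + V)*(11 + U) (M(U, V) = (U + 11)*(V - 1) = (11 + U)*(-1 + V) = (-1 + V)*(11 + U))
E(d) = 4*d**2 (E(d) = (2*d)**2 = 4*d**2)
E(-9)*(98 + M(-8, -10)) = (4*(-9)**2)*(98 + (-11 - 1*(-8) + 11*(-10) - 8*(-10))) = (4*81)*(98 + (-11 + 8 - 110 + 80)) = 324*(98 - 33) = 324*65 = 21060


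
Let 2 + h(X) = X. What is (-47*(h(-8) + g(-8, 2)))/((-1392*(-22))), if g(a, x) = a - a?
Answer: 235/15312 ≈ 0.015347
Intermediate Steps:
g(a, x) = 0
h(X) = -2 + X
(-47*(h(-8) + g(-8, 2)))/((-1392*(-22))) = (-47*((-2 - 8) + 0))/((-1392*(-22))) = -47*(-10 + 0)/30624 = -47*(-10)*(1/30624) = 470*(1/30624) = 235/15312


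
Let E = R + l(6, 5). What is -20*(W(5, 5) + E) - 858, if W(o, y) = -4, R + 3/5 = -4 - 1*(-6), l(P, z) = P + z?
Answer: -1026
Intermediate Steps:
R = 7/5 (R = -⅗ + (-4 - 1*(-6)) = -⅗ + (-4 + 6) = -⅗ + 2 = 7/5 ≈ 1.4000)
E = 62/5 (E = 7/5 + (6 + 5) = 7/5 + 11 = 62/5 ≈ 12.400)
-20*(W(5, 5) + E) - 858 = -20*(-4 + 62/5) - 858 = -20*42/5 - 858 = -168 - 858 = -1026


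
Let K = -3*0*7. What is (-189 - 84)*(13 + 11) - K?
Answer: -6552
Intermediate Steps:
K = 0 (K = 0*7 = 0)
(-189 - 84)*(13 + 11) - K = (-189 - 84)*(13 + 11) - 1*0 = -273*24 + 0 = -6552 + 0 = -6552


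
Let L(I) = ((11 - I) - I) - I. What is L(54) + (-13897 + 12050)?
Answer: -1998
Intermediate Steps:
L(I) = 11 - 3*I (L(I) = (11 - 2*I) - I = 11 - 3*I)
L(54) + (-13897 + 12050) = (11 - 3*54) + (-13897 + 12050) = (11 - 162) - 1847 = -151 - 1847 = -1998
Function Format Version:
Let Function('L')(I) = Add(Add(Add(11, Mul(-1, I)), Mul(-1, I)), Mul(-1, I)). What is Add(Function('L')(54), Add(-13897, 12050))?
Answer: -1998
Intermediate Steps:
Function('L')(I) = Add(11, Mul(-3, I)) (Function('L')(I) = Add(Add(11, Mul(-2, I)), Mul(-1, I)) = Add(11, Mul(-3, I)))
Add(Function('L')(54), Add(-13897, 12050)) = Add(Add(11, Mul(-3, 54)), Add(-13897, 12050)) = Add(Add(11, -162), -1847) = Add(-151, -1847) = -1998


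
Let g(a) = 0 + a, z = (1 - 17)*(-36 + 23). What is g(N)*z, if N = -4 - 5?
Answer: -1872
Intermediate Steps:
N = -9
z = 208 (z = -16*(-13) = 208)
g(a) = a
g(N)*z = -9*208 = -1872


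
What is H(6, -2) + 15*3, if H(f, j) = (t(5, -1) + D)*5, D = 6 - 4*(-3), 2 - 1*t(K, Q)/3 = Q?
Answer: 180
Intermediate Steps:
t(K, Q) = 6 - 3*Q
D = 18 (D = 6 + 12 = 18)
H(f, j) = 135 (H(f, j) = ((6 - 3*(-1)) + 18)*5 = ((6 + 3) + 18)*5 = (9 + 18)*5 = 27*5 = 135)
H(6, -2) + 15*3 = 135 + 15*3 = 135 + 45 = 180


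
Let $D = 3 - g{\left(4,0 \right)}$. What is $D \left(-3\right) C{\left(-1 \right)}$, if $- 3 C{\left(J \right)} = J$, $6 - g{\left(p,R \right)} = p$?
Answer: $-1$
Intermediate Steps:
$g{\left(p,R \right)} = 6 - p$
$C{\left(J \right)} = - \frac{J}{3}$
$D = 1$ ($D = 3 - \left(6 - 4\right) = 3 - 2 = 1$)
$D \left(-3\right) C{\left(-1 \right)} = 1 \left(-3\right) \left(\left(- \frac{1}{3}\right) \left(-1\right)\right) = \left(-3\right) \frac{1}{3} = -1$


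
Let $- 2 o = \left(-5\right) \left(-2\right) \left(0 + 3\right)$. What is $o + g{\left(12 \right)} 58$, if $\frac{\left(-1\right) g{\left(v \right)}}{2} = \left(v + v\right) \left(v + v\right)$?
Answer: $-66831$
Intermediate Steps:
$g{\left(v \right)} = - 8 v^{2}$ ($g{\left(v \right)} = - 2 \left(v + v\right) \left(v + v\right) = - 2 \cdot 2 v 2 v = - 2 \cdot 4 v^{2} = - 8 v^{2}$)
$o = -15$ ($o = - \frac{\left(-5\right) \left(-2\right) \left(0 + 3\right)}{2} = - \frac{10 \cdot 3}{2} = \left(- \frac{1}{2}\right) 30 = -15$)
$o + g{\left(12 \right)} 58 = -15 + - 8 \cdot 12^{2} \cdot 58 = -15 + \left(-8\right) 144 \cdot 58 = -15 - 66816 = -66831$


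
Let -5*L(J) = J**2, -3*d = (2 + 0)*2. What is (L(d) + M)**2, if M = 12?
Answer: 274576/2025 ≈ 135.59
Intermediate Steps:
d = -4/3 (d = -(2 + 0)*2/3 = -2*2/3 = -1/3*4 = -4/3 ≈ -1.3333)
L(J) = -J**2/5
(L(d) + M)**2 = (-(-4/3)**2/5 + 12)**2 = (-1/5*16/9 + 12)**2 = (-16/45 + 12)**2 = (524/45)**2 = 274576/2025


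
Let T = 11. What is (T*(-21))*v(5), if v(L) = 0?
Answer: 0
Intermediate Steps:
(T*(-21))*v(5) = (11*(-21))*0 = -231*0 = 0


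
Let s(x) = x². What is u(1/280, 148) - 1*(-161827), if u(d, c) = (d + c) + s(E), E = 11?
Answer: 45386881/280 ≈ 1.6210e+5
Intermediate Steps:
u(d, c) = 121 + c + d (u(d, c) = (d + c) + 11² = (c + d) + 121 = 121 + c + d)
u(1/280, 148) - 1*(-161827) = (121 + 148 + 1/280) - 1*(-161827) = (121 + 148 + 1/280) + 161827 = 75321/280 + 161827 = 45386881/280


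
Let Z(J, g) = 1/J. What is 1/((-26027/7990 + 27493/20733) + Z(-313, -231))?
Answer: -3050031630/5900565079 ≈ -0.51690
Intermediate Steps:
1/((-26027/7990 + 27493/20733) + Z(-313, -231)) = 1/((-26027/7990 + 27493/20733) + 1/(-313)) = 1/((-26027*1/7990 + 27493*(1/20733)) - 1/313) = 1/((-1531/470 + 27493/20733) - 1/313) = 1/(-18820513/9744510 - 1/313) = 1/(-5900565079/3050031630) = -3050031630/5900565079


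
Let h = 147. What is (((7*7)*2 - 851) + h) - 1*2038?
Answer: -2644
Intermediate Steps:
(((7*7)*2 - 851) + h) - 1*2038 = (((7*7)*2 - 851) + 147) - 1*2038 = ((49*2 - 851) + 147) - 2038 = ((98 - 851) + 147) - 2038 = (-753 + 147) - 2038 = -606 - 2038 = -2644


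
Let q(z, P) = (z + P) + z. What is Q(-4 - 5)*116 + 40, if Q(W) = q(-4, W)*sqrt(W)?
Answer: 40 - 5916*I ≈ 40.0 - 5916.0*I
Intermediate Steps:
q(z, P) = P + 2*z (q(z, P) = (P + z) + z = P + 2*z)
Q(W) = sqrt(W)*(-8 + W) (Q(W) = (W + 2*(-4))*sqrt(W) = (W - 8)*sqrt(W) = (-8 + W)*sqrt(W) = sqrt(W)*(-8 + W))
Q(-4 - 5)*116 + 40 = (sqrt(-4 - 5)*(-8 + (-4 - 5)))*116 + 40 = (sqrt(-9)*(-8 - 9))*116 + 40 = ((3*I)*(-17))*116 + 40 = -51*I*116 + 40 = -5916*I + 40 = 40 - 5916*I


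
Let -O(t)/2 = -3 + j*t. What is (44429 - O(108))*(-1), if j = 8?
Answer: -46151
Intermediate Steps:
O(t) = 6 - 16*t (O(t) = -2*(-3 + 8*t) = 6 - 16*t)
(44429 - O(108))*(-1) = (44429 - (6 - 16*108))*(-1) = (44429 - (6 - 1728))*(-1) = (44429 - 1*(-1722))*(-1) = (44429 + 1722)*(-1) = 46151*(-1) = -46151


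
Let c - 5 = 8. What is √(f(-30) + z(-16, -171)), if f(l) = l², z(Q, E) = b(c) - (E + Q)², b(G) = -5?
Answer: 3*I*√3786 ≈ 184.59*I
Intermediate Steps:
c = 13 (c = 5 + 8 = 13)
z(Q, E) = -5 - (E + Q)²
√(f(-30) + z(-16, -171)) = √((-30)² + (-5 - (-171 - 16)²)) = √(900 + (-5 - 1*(-187)²)) = √(900 + (-5 - 1*34969)) = √(900 + (-5 - 34969)) = √(900 - 34974) = √(-34074) = 3*I*√3786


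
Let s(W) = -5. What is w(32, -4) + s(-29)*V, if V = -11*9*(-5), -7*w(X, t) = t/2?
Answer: -17323/7 ≈ -2474.7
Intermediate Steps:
w(X, t) = -t/14 (w(X, t) = -t/(7*2) = -t/14)
V = 495 (V = -99*(-5) = 495)
w(32, -4) + s(-29)*V = -1/14*(-4) - 5*495 = 2/7 - 2475 = -17323/7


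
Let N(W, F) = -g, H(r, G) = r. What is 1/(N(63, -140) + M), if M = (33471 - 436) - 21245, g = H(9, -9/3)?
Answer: 1/11781 ≈ 8.4882e-5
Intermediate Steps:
g = 9
M = 11790 (M = 33035 - 21245 = 11790)
N(W, F) = -9 (N(W, F) = -1*9 = -9)
1/(N(63, -140) + M) = 1/(-9 + 11790) = 1/11781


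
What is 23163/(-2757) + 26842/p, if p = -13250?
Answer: -63485524/6088375 ≈ -10.427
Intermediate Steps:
23163/(-2757) + 26842/p = 23163/(-2757) + 26842/(-13250) = 23163*(-1/2757) + 26842*(-1/13250) = -7721/919 - 13421/6625 = -63485524/6088375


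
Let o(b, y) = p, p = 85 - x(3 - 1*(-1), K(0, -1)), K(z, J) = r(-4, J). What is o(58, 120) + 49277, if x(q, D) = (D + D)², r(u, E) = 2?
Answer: 49346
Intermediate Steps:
K(z, J) = 2
x(q, D) = 4*D² (x(q, D) = (2*D)² = 4*D²)
p = 69 (p = 85 - 4*2² = 85 - 4*4 = 85 - 1*16 = 85 - 16 = 69)
o(b, y) = 69
o(58, 120) + 49277 = 69 + 49277 = 49346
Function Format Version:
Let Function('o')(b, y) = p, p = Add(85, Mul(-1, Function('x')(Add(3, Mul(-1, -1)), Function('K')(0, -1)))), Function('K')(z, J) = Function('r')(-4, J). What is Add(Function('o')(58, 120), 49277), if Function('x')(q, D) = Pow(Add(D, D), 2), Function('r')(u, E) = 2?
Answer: 49346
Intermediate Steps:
Function('K')(z, J) = 2
Function('x')(q, D) = Mul(4, Pow(D, 2)) (Function('x')(q, D) = Pow(Mul(2, D), 2) = Mul(4, Pow(D, 2)))
p = 69 (p = Add(85, Mul(-1, Mul(4, Pow(2, 2)))) = Add(85, Mul(-1, Mul(4, 4))) = Add(85, Mul(-1, 16)) = Add(85, -16) = 69)
Function('o')(b, y) = 69
Add(Function('o')(58, 120), 49277) = Add(69, 49277) = 49346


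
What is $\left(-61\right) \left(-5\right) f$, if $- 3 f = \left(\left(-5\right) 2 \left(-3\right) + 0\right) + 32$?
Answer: $- \frac{18910}{3} \approx -6303.3$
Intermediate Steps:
$f = - \frac{62}{3}$ ($f = - \frac{\left(\left(-5\right) 2 \left(-3\right) + 0\right) + 32}{3} = - \frac{\left(\left(-10\right) \left(-3\right) + 0\right) + 32}{3} = - \frac{\left(30 + 0\right) + 32}{3} = - \frac{30 + 32}{3} = \left(- \frac{1}{3}\right) 62 = - \frac{62}{3} \approx -20.667$)
$\left(-61\right) \left(-5\right) f = \left(-61\right) \left(-5\right) \left(- \frac{62}{3}\right) = 305 \left(- \frac{62}{3}\right) = - \frac{18910}{3}$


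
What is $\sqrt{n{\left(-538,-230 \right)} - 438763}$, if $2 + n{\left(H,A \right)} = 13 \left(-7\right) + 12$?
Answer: $14 i \sqrt{2239} \approx 662.45 i$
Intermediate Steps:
$n{\left(H,A \right)} = -81$ ($n{\left(H,A \right)} = -2 + \left(13 \left(-7\right) + 12\right) = -2 + \left(-91 + 12\right) = -2 - 79 = -81$)
$\sqrt{n{\left(-538,-230 \right)} - 438763} = \sqrt{-81 - 438763} = \sqrt{-438844} = 14 i \sqrt{2239}$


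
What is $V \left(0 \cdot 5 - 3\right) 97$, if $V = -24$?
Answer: $6984$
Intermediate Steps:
$V \left(0 \cdot 5 - 3\right) 97 = - 24 \left(0 \cdot 5 - 3\right) 97 = - 24 \left(0 - 3\right) 97 = \left(-24\right) \left(-3\right) 97 = 72 \cdot 97 = 6984$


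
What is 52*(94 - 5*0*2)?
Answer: 4888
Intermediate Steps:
52*(94 - 5*0*2) = 52*(94 + 0*2) = 52*(94 + 0) = 52*94 = 4888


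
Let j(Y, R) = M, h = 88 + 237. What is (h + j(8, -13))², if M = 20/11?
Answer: 12924025/121 ≈ 1.0681e+5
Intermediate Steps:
M = 20/11 (M = 20*(1/11) = 20/11 ≈ 1.8182)
h = 325
j(Y, R) = 20/11
(h + j(8, -13))² = (325 + 20/11)² = (3595/11)² = 12924025/121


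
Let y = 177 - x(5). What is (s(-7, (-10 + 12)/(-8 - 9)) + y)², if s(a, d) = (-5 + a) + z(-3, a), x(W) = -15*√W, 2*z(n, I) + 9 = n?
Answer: 26406 + 4770*√5 ≈ 37072.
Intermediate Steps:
z(n, I) = -9/2 + n/2
s(a, d) = -11 + a (s(a, d) = (-5 + a) + (-9/2 + (½)*(-3)) = (-5 + a) + (-9/2 - 3/2) = (-5 + a) - 6 = -11 + a)
y = 177 + 15*√5 (y = 177 - (-15)*√5 = 177 + 15*√5 ≈ 210.54)
(s(-7, (-10 + 12)/(-8 - 9)) + y)² = ((-11 - 7) + (177 + 15*√5))² = (-18 + (177 + 15*√5))² = (159 + 15*√5)²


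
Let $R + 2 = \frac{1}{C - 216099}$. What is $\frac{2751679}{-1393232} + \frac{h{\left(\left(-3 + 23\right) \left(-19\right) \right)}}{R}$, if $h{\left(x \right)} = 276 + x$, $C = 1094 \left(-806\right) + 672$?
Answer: $\frac{152940489957391}{3057284615856} \approx 50.025$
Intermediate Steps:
$C = -881092$ ($C = -881764 + 672 = -881092$)
$R = - \frac{2194383}{1097191}$ ($R = -2 + \frac{1}{-881092 - 216099} = -2 + \frac{1}{-1097191} = -2 - \frac{1}{1097191} = - \frac{2194383}{1097191} \approx -2.0$)
$\frac{2751679}{-1393232} + \frac{h{\left(\left(-3 + 23\right) \left(-19\right) \right)}}{R} = \frac{2751679}{-1393232} + \frac{276 + \left(-3 + 23\right) \left(-19\right)}{- \frac{2194383}{1097191}} = 2751679 \left(- \frac{1}{1393232}\right) + \left(276 + 20 \left(-19\right)\right) \left(- \frac{1097191}{2194383}\right) = - \frac{2751679}{1393232} + \left(276 - 380\right) \left(- \frac{1097191}{2194383}\right) = - \frac{2751679}{1393232} - - \frac{114107864}{2194383} = - \frac{2751679}{1393232} + \frac{114107864}{2194383} = \frac{152940489957391}{3057284615856}$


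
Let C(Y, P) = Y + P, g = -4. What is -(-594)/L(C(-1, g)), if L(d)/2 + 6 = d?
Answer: -27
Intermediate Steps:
C(Y, P) = P + Y
L(d) = -12 + 2*d
-(-594)/L(C(-1, g)) = -(-594)/(-12 + 2*(-4 - 1)) = -(-594)/(-12 + 2*(-5)) = -(-594)/(-12 - 10) = -(-594)/(-22) = -(-594)*(-1)/22 = -11*27/11 = -27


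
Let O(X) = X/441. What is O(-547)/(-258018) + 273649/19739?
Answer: 31137418944995/2246020630182 ≈ 13.863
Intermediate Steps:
O(X) = X/441 (O(X) = X*(1/441) = X/441)
O(-547)/(-258018) + 273649/19739 = ((1/441)*(-547))/(-258018) + 273649/19739 = -547/441*(-1/258018) + 273649*(1/19739) = 547/113785938 + 273649/19739 = 31137418944995/2246020630182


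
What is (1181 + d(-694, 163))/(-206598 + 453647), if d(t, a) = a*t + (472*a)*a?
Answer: 12428627/247049 ≈ 50.308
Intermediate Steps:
d(t, a) = 472*a**2 + a*t (d(t, a) = a*t + 472*a**2 = 472*a**2 + a*t)
(1181 + d(-694, 163))/(-206598 + 453647) = (1181 + 163*(-694 + 472*163))/(-206598 + 453647) = (1181 + 163*(-694 + 76936))/247049 = (1181 + 163*76242)*(1/247049) = (1181 + 12427446)*(1/247049) = 12428627*(1/247049) = 12428627/247049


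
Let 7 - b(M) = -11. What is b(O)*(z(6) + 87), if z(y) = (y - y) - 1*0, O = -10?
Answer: 1566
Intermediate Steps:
b(M) = 18 (b(M) = 7 - 1*(-11) = 7 + 11 = 18)
z(y) = 0 (z(y) = 0 + 0 = 0)
b(O)*(z(6) + 87) = 18*(0 + 87) = 18*87 = 1566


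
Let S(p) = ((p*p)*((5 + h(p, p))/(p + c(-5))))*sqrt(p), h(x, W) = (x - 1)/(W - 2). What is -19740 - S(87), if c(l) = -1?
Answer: -19740 - 3867759*sqrt(87)/7310 ≈ -24675.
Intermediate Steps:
h(x, W) = (-1 + x)/(-2 + W)
S(p) = p**(5/2)*(5 + (-1 + p)/(-2 + p))/(-1 + p) (S(p) = ((p*p)*((5 + (-1 + p)/(-2 + p))/(p - 1)))*sqrt(p) = (p**2*((5 + (-1 + p)/(-2 + p))/(-1 + p)))*sqrt(p) = (p**2*(5 + (-1 + p)/(-2 + p))/(-1 + p))*sqrt(p) = p**(5/2)*(5 + (-1 + p)/(-2 + p))/(-1 + p))
-19740 - S(87) = -19740 - 87**(5/2)*(-11 + 6*87)/((-1 + 87)*(-2 + 87)) = -19740 - 7569*sqrt(87)*(-11 + 522)/(86*85) = -19740 - 7569*sqrt(87)*511/(86*85) = -19740 - 3867759*sqrt(87)/7310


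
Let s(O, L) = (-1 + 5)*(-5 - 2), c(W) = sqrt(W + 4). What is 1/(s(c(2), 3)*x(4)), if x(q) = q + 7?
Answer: -1/308 ≈ -0.0032468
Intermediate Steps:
c(W) = sqrt(4 + W)
s(O, L) = -28 (s(O, L) = 4*(-7) = -28)
x(q) = 7 + q
1/(s(c(2), 3)*x(4)) = 1/(-28*(7 + 4)) = 1/(-28*11) = 1/(-308) = -1/308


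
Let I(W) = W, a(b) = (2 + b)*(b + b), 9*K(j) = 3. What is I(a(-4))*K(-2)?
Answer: 16/3 ≈ 5.3333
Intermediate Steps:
K(j) = ⅓ (K(j) = (⅑)*3 = ⅓)
a(b) = 2*b*(2 + b) (a(b) = (2 + b)*(2*b) = 2*b*(2 + b))
I(a(-4))*K(-2) = (2*(-4)*(2 - 4))*(⅓) = (2*(-4)*(-2))*(⅓) = 16*(⅓) = 16/3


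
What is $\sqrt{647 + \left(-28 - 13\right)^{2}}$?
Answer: $2 \sqrt{582} \approx 48.249$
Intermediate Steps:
$\sqrt{647 + \left(-28 - 13\right)^{2}} = \sqrt{647 + \left(-41\right)^{2}} = \sqrt{647 + 1681} = \sqrt{2328} = 2 \sqrt{582}$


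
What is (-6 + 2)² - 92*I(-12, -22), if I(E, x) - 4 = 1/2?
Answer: -398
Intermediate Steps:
I(E, x) = 9/2 (I(E, x) = 4 + 1/2 = 4 + 1*(½) = 4 + ½ = 9/2)
(-6 + 2)² - 92*I(-12, -22) = (-6 + 2)² - 92*9/2 = (-4)² - 414 = 16 - 414 = -398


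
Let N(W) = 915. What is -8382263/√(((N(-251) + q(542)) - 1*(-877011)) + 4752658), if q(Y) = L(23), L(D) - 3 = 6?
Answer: -8382263*√5630593/5630593 ≈ -3532.5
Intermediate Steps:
L(D) = 9 (L(D) = 3 + 6 = 9)
q(Y) = 9
-8382263/√(((N(-251) + q(542)) - 1*(-877011)) + 4752658) = -8382263/√(((915 + 9) - 1*(-877011)) + 4752658) = -8382263/√((924 + 877011) + 4752658) = -8382263/√(877935 + 4752658) = -8382263*√5630593/5630593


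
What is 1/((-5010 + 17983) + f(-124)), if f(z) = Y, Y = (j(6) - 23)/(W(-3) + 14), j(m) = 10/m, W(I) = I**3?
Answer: 39/506011 ≈ 7.7073e-5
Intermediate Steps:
Y = 64/39 (Y = (10/6 - 23)/((-3)**3 + 14) = (10*(1/6) - 23)/(-27 + 14) = (5/3 - 23)/(-13) = -64/3*(-1/13) = 64/39 ≈ 1.6410)
f(z) = 64/39
1/((-5010 + 17983) + f(-124)) = 1/((-5010 + 17983) + 64/39) = 1/(12973 + 64/39) = 1/(506011/39) = 39/506011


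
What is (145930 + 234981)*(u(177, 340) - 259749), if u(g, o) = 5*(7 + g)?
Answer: -98590813219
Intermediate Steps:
u(g, o) = 35 + 5*g
(145930 + 234981)*(u(177, 340) - 259749) = (145930 + 234981)*((35 + 5*177) - 259749) = 380911*((35 + 885) - 259749) = 380911*(920 - 259749) = 380911*(-258829) = -98590813219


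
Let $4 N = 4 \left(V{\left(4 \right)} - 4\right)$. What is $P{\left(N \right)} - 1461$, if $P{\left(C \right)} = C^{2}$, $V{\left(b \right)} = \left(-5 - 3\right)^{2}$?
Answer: $2139$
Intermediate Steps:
$V{\left(b \right)} = 64$ ($V{\left(b \right)} = \left(-8\right)^{2} = 64$)
$N = 60$ ($N = \frac{4 \left(64 - 4\right)}{4} = \frac{4 \cdot 60}{4} = \frac{1}{4} \cdot 240 = 60$)
$P{\left(N \right)} - 1461 = 60^{2} - 1461 = 3600 - 1461 = 2139$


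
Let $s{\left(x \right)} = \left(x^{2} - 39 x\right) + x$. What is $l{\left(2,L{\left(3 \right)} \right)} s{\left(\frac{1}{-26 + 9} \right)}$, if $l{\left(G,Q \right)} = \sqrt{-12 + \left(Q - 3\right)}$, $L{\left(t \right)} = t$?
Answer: $\frac{1294 i \sqrt{3}}{289} \approx 7.7553 i$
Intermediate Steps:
$l{\left(G,Q \right)} = \sqrt{-15 + Q}$ ($l{\left(G,Q \right)} = \sqrt{-12 + \left(Q - 3\right)} = \sqrt{-12 + \left(-3 + Q\right)} = \sqrt{-15 + Q}$)
$s{\left(x \right)} = x^{2} - 38 x$
$l{\left(2,L{\left(3 \right)} \right)} s{\left(\frac{1}{-26 + 9} \right)} = \sqrt{-15 + 3} \frac{-38 + \frac{1}{-26 + 9}}{-26 + 9} = \sqrt{-12} \frac{-38 + \frac{1}{-17}}{-17} = 2 i \sqrt{3} \left(- \frac{-38 - \frac{1}{17}}{17}\right) = 2 i \sqrt{3} \left(\left(- \frac{1}{17}\right) \left(- \frac{647}{17}\right)\right) = 2 i \sqrt{3} \cdot \frac{647}{289} = \frac{1294 i \sqrt{3}}{289}$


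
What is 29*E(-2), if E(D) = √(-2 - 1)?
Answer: 29*I*√3 ≈ 50.229*I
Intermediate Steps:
E(D) = I*√3 (E(D) = √(-3) = I*√3)
29*E(-2) = 29*(I*√3) = 29*I*√3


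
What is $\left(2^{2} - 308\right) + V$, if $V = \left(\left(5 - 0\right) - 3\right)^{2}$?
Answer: $-300$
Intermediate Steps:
$V = 4$ ($V = \left(\left(5 + 0\right) - 3\right)^{2} = \left(5 - 3\right)^{2} = 2^{2} = 4$)
$\left(2^{2} - 308\right) + V = \left(2^{2} - 308\right) + 4 = \left(4 - 308\right) + 4 = -304 + 4 = -300$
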